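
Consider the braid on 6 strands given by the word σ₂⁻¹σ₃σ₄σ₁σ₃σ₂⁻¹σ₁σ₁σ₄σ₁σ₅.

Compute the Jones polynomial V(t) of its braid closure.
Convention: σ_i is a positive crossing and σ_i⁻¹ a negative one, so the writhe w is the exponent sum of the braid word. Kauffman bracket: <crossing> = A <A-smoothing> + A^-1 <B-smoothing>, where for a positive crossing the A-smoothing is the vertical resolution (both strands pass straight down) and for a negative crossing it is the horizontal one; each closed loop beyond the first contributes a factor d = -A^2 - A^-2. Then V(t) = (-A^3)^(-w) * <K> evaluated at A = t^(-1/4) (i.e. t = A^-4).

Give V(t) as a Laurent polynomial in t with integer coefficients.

-t^9 + 3*t^8 - 4*t^7 + 5*t^6 - 6*t^5 + 5*t^4 - 4*t^3 + 3*t^2 - t + 1

Derivation:
The presented braid s2^-1 s3 s4 s1 s3 s2^-1 s1 s1 s4 s1 s5 on 6 strands reduces by inverse Markov moves (closure unchanged at each step):
  Destabilize: the word has the form β·s5 where s5 occurs only as the final letter (β ∈ B_5); drop it and the last strand → 5 strands.
Reduced to β = s2^-1 s3 s4 s1 s3 s2^-1 s1 s1 s4 s1 on 5 strands, 10 crossings.
Compute on β:
Braid: s2^-1 s3 s4 s1 s3 s2^-1 s1 s1 s4 s1 on 5 strands, 10 crossings.
Writhe w = (#positive) - (#negative) = 8 - 2 = 6.
Enumerate smoothing states for the bracket polynomial. There are 2^10 = 1024 states.
Smooth each crossing (0=||, 1=⌣⌢); contribution A^(Σ sign_k(1-2s_k)) * d^(L-1).
Tabulate the states by total A-exponent and number of loops L (A-exp: L × count):
  A^10: L=5 ×1
  A^8: L=4 ×10
  A^6: L=3 ×39, L=5 ×6
  A^4: L=2 ×68, L=4 ×51, L=6 ×1
  A^2: L=1 ×44, L=3 ×139, L=5 ×27
  A^0: L=2 ×126, L=4 ×118, L=6 ×8
  A^-2: L=1 ×11, L=3 ×140, L=5 ×58, L=7 ×1
  A^-4: L=2 ×19, L=4 ×85, L=6 ×16
  A^-6: L=3 ×15, L=5 ×28, L=7 ×2
  A^-8: L=4 ×6, L=6 ×4
  A^-10: L=5 ×1
Each group contributes A^e * Σ count * d^(L-1):
Powers of d = -A^2 - A^-2: d^2 = A^4 + 2 + A^-4; d^3 = -A^6 - 3*A^2 - 3*A^-2 - A^-6; d^4 = A^8 + 4*A^4 + 6 + 4*A^-4 + A^-8; d^5 = -A^10 - 5*A^6 - 10*A^2 - 10*A^-2 - 5*A^-6 - A^-10; d^6 = A^12 + 6*A^8 + 15*A^4 + 20 + 15*A^-4 + 6*A^-8 + A^-12.
  A^10 * (d^4) = A^18 + 4*A^14 + 6*A^10 + 4*A^6 + A^2
  A^8 * (10*d^3) = -10*A^14 - 30*A^10 - 30*A^6 - 10*A^2
  A^6 * (39*d^2 + 6*d^4) = 6*A^14 + 63*A^10 + 114*A^6 + 63*A^2 + 6*A^-2
  A^4 * (68*d + 51*d^3 + d^5) = -A^14 - 56*A^10 - 231*A^6 - 231*A^2 - 56*A^-2 - A^-6
  A^2 * (44 + 139*d^2 + 27*d^4) = 27*A^10 + 247*A^6 + 484*A^2 + 247*A^-2 + 27*A^-6
  A^0 * (126*d + 118*d^3 + 8*d^5) = -8*A^10 - 158*A^6 - 560*A^2 - 560*A^-2 - 158*A^-6 - 8*A^-10
  A^-2 * (11 + 140*d^2 + 58*d^4 + d^6) = A^10 + 64*A^6 + 387*A^2 + 659*A^-2 + 387*A^-6 + 64*A^-10 + A^-14
  A^-4 * (19*d + 85*d^3 + 16*d^5) = -16*A^6 - 165*A^2 - 434*A^-2 - 434*A^-6 - 165*A^-10 - 16*A^-14
  A^-6 * (15*d^2 + 28*d^4 + 2*d^6) = 2*A^6 + 40*A^2 + 157*A^-2 + 238*A^-6 + 157*A^-10 + 40*A^-14 + 2*A^-18
  A^-8 * (6*d^3 + 4*d^5) = -4*A^2 - 26*A^-2 - 58*A^-6 - 58*A^-10 - 26*A^-14 - 4*A^-18
  A^-10 * (d^4) = A^-2 + 4*A^-6 + 6*A^-10 + 4*A^-14 + A^-18
Summing the groups: <K> = A^18 - A^14 + 3*A^10 - 4*A^6 + 5*A^2 - 6*A^-2 + 5*A^-6 - 4*A^-10 + 3*A^-14 - A^-18
Normalise by the writhe: (-A^3)^(-w) = (-A^3)^(-6) = A^-18, so f(A) = A^-18 * <K> = 1 - A^-4 + 3*A^-8 - 4*A^-12 + 5*A^-16 - 6*A^-20 + 5*A^-24 - 4*A^-28 + 3*A^-32 - A^-36.
Substitute A = t^(-1/4), i.e. A^e → t^(-e/4): V(t) = -t^9 + 3*t^8 - 4*t^7 + 5*t^6 - 6*t^5 + 5*t^4 - 4*t^3 + 3*t^2 - t + 1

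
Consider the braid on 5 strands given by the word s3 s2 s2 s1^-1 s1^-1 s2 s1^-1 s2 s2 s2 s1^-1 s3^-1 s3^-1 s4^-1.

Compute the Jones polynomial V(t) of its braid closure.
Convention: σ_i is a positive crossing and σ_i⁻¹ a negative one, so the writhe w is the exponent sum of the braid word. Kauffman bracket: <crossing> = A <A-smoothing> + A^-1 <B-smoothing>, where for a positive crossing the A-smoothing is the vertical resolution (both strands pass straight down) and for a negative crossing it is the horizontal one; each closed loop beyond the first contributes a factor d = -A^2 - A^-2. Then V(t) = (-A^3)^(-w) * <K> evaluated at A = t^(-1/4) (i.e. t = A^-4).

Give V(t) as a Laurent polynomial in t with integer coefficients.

The presented braid s3 s2 s2 s1^-1 s1^-1 s2 s1^-1 s2 s2 s2 s1^-1 s3^-1 s3^-1 s4^-1 on 5 strands reduces by inverse Markov moves (closure unchanged at each step):
  Destabilize: the word has the form β·s4^-1 where s4^-1 occurs only as the final letter (β ∈ B_4); drop it and the last strand → 4 strands.
  Deconjugate: the word is γ·β·γ⁻¹ with γ = s3 (prefix) and γ⁻¹ = s3^-1 (suffix); strip both.
  Destabilize: the word has the form β·s3^-1 where s3^-1 occurs only as the final letter (β ∈ B_3); drop it and the last strand → 3 strands.
Reduced to β = s2 s2 s1^-1 s1^-1 s2 s1^-1 s2 s2 s2 s1^-1 on 3 strands, 10 crossings.
Compute on β:
Braid: s2 s2 s1^-1 s1^-1 s2 s1^-1 s2 s2 s2 s1^-1 on 3 strands, 10 crossings.
Writhe w = (#positive) - (#negative) = 6 - 4 = 2.
State-sum expansion of <K>. There are 2^10 = 1024 states.
Each crossing splits two ways (0=vertical, 1=horizontal). The state's weight is A^(#A-smoothings - #B-smoothings) * d^(loops - 1).
Tabulate the states by total A-exponent and number of loops L (A-exp: L × count):
  A^10: L=5 ×1
  A^8: L=4 ×10
  A^6: L=3 ×41, L=5 ×4
  A^4: L=2 ×81, L=4 ×38, L=6 ×1
  A^2: L=1 ×71, L=3 ×117, L=5 ×22
  A^0: L=2 ×154, L=4 ×91, L=6 ×7
  A^-2: L=3 ×168, L=5 ×41, L=7 ×1
  A^-4: L=4 ×110, L=6 ×10
  A^-6: L=5 ×44, L=7 ×1
  A^-8: L=6 ×10
  A^-10: L=7 ×1
Each group contributes A^e * Σ count * d^(L-1):
Powers of d = -A^2 - A^-2: d^2 = A^4 + 2 + A^-4; d^3 = -A^6 - 3*A^2 - 3*A^-2 - A^-6; d^4 = A^8 + 4*A^4 + 6 + 4*A^-4 + A^-8; d^5 = -A^10 - 5*A^6 - 10*A^2 - 10*A^-2 - 5*A^-6 - A^-10; d^6 = A^12 + 6*A^8 + 15*A^4 + 20 + 15*A^-4 + 6*A^-8 + A^-12.
  A^10 * (d^4) = A^18 + 4*A^14 + 6*A^10 + 4*A^6 + A^2
  A^8 * (10*d^3) = -10*A^14 - 30*A^10 - 30*A^6 - 10*A^2
  A^6 * (41*d^2 + 4*d^4) = 4*A^14 + 57*A^10 + 106*A^6 + 57*A^2 + 4*A^-2
  A^4 * (81*d + 38*d^3 + d^5) = -A^14 - 43*A^10 - 205*A^6 - 205*A^2 - 43*A^-2 - A^-6
  A^2 * (71 + 117*d^2 + 22*d^4) = 22*A^10 + 205*A^6 + 437*A^2 + 205*A^-2 + 22*A^-6
  A^0 * (154*d + 91*d^3 + 7*d^5) = -7*A^10 - 126*A^6 - 497*A^2 - 497*A^-2 - 126*A^-6 - 7*A^-10
  A^-2 * (168*d^2 + 41*d^4 + d^6) = A^10 + 47*A^6 + 347*A^2 + 602*A^-2 + 347*A^-6 + 47*A^-10 + A^-14
  A^-4 * (110*d^3 + 10*d^5) = -10*A^6 - 160*A^2 - 430*A^-2 - 430*A^-6 - 160*A^-10 - 10*A^-14
  A^-6 * (44*d^4 + d^6) = A^6 + 50*A^2 + 191*A^-2 + 284*A^-6 + 191*A^-10 + 50*A^-14 + A^-18
  A^-8 * (10*d^5) = -10*A^2 - 50*A^-2 - 100*A^-6 - 100*A^-10 - 50*A^-14 - 10*A^-18
  A^-10 * (d^6) = A^2 + 6*A^-2 + 15*A^-6 + 20*A^-10 + 15*A^-14 + 6*A^-18 + A^-22
Summing the groups: <K> = A^18 - 3*A^14 + 6*A^10 - 8*A^6 + 11*A^2 - 12*A^-2 + 11*A^-6 - 9*A^-10 + 6*A^-14 - 3*A^-18 + A^-22
Normalise by the writhe: (-A^3)^(-w) = (-A^3)^(-2) = A^-6, so f(A) = A^-6 * <K> = A^12 - 3*A^8 + 6*A^4 - 8 + 11*A^-4 - 12*A^-8 + 11*A^-12 - 9*A^-16 + 6*A^-20 - 3*A^-24 + A^-28.
Substitute A = t^(-1/4), i.e. A^e → t^(-e/4): V(t) = t^7 - 3*t^6 + 6*t^5 - 9*t^4 + 11*t^3 - 12*t^2 + 11*t - 8 + 6*t^-1 - 3*t^-2 + t^-3

Answer: t^7 - 3*t^6 + 6*t^5 - 9*t^4 + 11*t^3 - 12*t^2 + 11*t - 8 + 6*t^-1 - 3*t^-2 + t^-3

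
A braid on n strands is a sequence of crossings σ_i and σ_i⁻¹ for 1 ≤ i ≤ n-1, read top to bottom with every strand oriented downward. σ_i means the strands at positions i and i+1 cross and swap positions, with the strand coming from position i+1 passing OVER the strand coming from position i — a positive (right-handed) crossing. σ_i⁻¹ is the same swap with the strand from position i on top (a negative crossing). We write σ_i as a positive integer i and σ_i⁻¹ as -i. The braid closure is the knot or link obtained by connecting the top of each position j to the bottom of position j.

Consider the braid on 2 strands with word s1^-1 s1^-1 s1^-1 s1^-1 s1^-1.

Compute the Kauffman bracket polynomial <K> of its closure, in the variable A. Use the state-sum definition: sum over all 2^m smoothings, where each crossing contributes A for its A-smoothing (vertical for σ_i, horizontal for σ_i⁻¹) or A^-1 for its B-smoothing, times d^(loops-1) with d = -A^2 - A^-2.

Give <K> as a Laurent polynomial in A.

Braid: s1^-1 s1^-1 s1^-1 s1^-1 s1^-1 on 2 strands, 5 crossings.
Writhe w = (#positive) - (#negative) = 0 - 5 = -5.
Enumerate smoothing states for the bracket polynomial. There are 2^5 = 32 states.
Smooth each crossing (0=||, 1=⌣⌢); contribution A^(Σ sign_k(1-2s_k)) * d^(L-1).
  state 00000: A-exp=-5, loops=2, term = A^-5 * d^1
  state 00001: A-exp=-3, loops=1, term = A^-3 * d^0
  state 00010: A-exp=-3, loops=1, term = A^-3 * d^0
  state 00011: A-exp=-1, loops=2, term = A^-1 * d^1
  state 00100: A-exp=-3, loops=1, term = A^-3 * d^0
  state 00101: A-exp=-1, loops=2, term = A^-1 * d^1
  state 00110: A-exp=-1, loops=2, term = A^-1 * d^1
  state 00111: A-exp=+1, loops=3, term = A^1 * d^2
  state 01000: A-exp=-3, loops=1, term = A^-3 * d^0
  state 01001: A-exp=-1, loops=2, term = A^-1 * d^1
  state 01010: A-exp=-1, loops=2, term = A^-1 * d^1
  state 01011: A-exp=+1, loops=3, term = A^1 * d^2
  state 01100: A-exp=-1, loops=2, term = A^-1 * d^1
  state 01101: A-exp=+1, loops=3, term = A^1 * d^2
  state 01110: A-exp=+1, loops=3, term = A^1 * d^2
  state 01111: A-exp=+3, loops=4, term = A^3 * d^3
  state 10000: A-exp=-3, loops=1, term = A^-3 * d^0
  state 10001: A-exp=-1, loops=2, term = A^-1 * d^1
  state 10010: A-exp=-1, loops=2, term = A^-1 * d^1
  state 10011: A-exp=+1, loops=3, term = A^1 * d^2
  state 10100: A-exp=-1, loops=2, term = A^-1 * d^1
  state 10101: A-exp=+1, loops=3, term = A^1 * d^2
  state 10110: A-exp=+1, loops=3, term = A^1 * d^2
  state 10111: A-exp=+3, loops=4, term = A^3 * d^3
  state 11000: A-exp=-1, loops=2, term = A^-1 * d^1
  state 11001: A-exp=+1, loops=3, term = A^1 * d^2
  state 11010: A-exp=+1, loops=3, term = A^1 * d^2
  state 11011: A-exp=+3, loops=4, term = A^3 * d^3
  state 11100: A-exp=+1, loops=3, term = A^1 * d^2
  state 11101: A-exp=+3, loops=4, term = A^3 * d^3
  state 11110: A-exp=+3, loops=4, term = A^3 * d^3
  state 11111: A-exp=+5, loops=5, term = A^5 * d^4
Collect the terms by A-exponent (count of states per loop number):
Powers of d = -A^2 - A^-2: d^2 = A^4 + 2 + A^-4; d^3 = -A^6 - 3*A^2 - 3*A^-2 - A^-6; d^4 = A^8 + 4*A^4 + 6 + 4*A^-4 + A^-8.
  A^5 * (d^4) = A^13 + 4*A^9 + 6*A^5 + 4*A + A^-3
  A^3 * (5*d^3) = -5*A^9 - 15*A^5 - 15*A - 5*A^-3
  A^1 * (10*d^2) = 10*A^5 + 20*A + 10*A^-3
  A^-1 * (10*d) = -10*A - 10*A^-3
  A^-3 * (5) = 5*A^-3
  A^-5 * (d) = -A^-3 - A^-7
Summing the groups: <K> = A^13 - A^9 + A^5 - A - A^-7

Answer: A^13 - A^9 + A^5 - A - A^-7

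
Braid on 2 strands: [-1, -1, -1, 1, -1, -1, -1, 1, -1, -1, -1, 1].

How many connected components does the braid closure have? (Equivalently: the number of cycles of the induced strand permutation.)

2

Derivation:
Track the strand permutation on 2 strands, starting from identity.
  step 1: s1^-1 swaps positions 1,2 -> [2 1]
  step 2: s1^-1 swaps positions 1,2 -> [1 2]
  step 3: s1^-1 swaps positions 1,2 -> [2 1]
  step 4: s1 swaps positions 1,2 -> [1 2]
  step 5: s1^-1 swaps positions 1,2 -> [2 1]
  step 6: s1^-1 swaps positions 1,2 -> [1 2]
  step 7: s1^-1 swaps positions 1,2 -> [2 1]
  step 8: s1 swaps positions 1,2 -> [1 2]
  step 9: s1^-1 swaps positions 1,2 -> [2 1]
  step 10: s1^-1 swaps positions 1,2 -> [1 2]
  step 11: s1^-1 swaps positions 1,2 -> [2 1]
  step 12: s1 swaps positions 1,2 -> [1 2]
Final permutation (position -> original strand): [1 2]
Closure components = cycle count of this permutation = 2.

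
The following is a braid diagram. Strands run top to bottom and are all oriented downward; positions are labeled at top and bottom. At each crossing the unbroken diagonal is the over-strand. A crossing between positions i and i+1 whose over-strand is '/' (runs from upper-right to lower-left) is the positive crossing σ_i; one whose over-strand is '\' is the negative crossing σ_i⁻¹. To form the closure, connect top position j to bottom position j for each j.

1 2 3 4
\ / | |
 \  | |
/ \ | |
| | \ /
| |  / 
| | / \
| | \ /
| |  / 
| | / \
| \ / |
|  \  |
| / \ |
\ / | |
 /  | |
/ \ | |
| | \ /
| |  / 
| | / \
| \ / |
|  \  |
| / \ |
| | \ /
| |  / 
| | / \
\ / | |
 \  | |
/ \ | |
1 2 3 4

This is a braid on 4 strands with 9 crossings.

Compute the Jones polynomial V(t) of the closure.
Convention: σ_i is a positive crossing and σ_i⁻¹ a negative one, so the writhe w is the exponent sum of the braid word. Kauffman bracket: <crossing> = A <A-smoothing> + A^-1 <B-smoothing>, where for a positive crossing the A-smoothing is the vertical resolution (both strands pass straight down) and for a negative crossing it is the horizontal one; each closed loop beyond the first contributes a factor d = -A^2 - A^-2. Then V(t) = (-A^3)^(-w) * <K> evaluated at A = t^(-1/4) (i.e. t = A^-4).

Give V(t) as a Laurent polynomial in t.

t^5 - 2*t^4 + 3*t^3 - 3*t^2 + 3*t - 3 + 2*t^-1 - t^-2 + t^-3

Derivation:
Reading the diagram top to bottom ('/'-over between positions i,i+1 = s_i, '\'-over = s_i^-1): braid word = s1^-1 s3 s3 s2^-1 s1 s3 s2^-1 s3 s1^-1.
Braid: s1^-1 s3 s3 s2^-1 s1 s3 s2^-1 s3 s1^-1 on 4 strands, 9 crossings.
Writhe w = (#positive) - (#negative) = 5 - 4 = 1.
State-sum expansion of <K>. There are 2^9 = 512 states.
For each crossing: s=0 is the vertical smoothing, s=1 horizontal. Crossing k contributes A^(sign_k * (1 - 2*s_k)); loop factor d = -A^2 - A^-2.
Tabulate the states by total A-exponent and number of loops L (A-exp: L × count):
  A^9: L=4 ×1
  A^7: L=3 ×9
  A^5: L=2 ×29, L=4 ×7
  A^3: L=1 ×30, L=3 ×52, L=5 ×2
  A^1: L=2 ×83, L=4 ×43
  A^-1: L=1 ×11, L=3 ×93, L=5 ×22
  A^-3: L=2 ×19, L=4 ×58, L=6 ×7
  A^-5: L=3 ×15, L=5 ×20, L=7 ×1
  A^-7: L=4 ×6, L=6 ×3
  A^-9: L=5 ×1
Each group contributes A^e * Σ count * d^(L-1):
Powers of d = -A^2 - A^-2: d^2 = A^4 + 2 + A^-4; d^3 = -A^6 - 3*A^2 - 3*A^-2 - A^-6; d^4 = A^8 + 4*A^4 + 6 + 4*A^-4 + A^-8; d^5 = -A^10 - 5*A^6 - 10*A^2 - 10*A^-2 - 5*A^-6 - A^-10; d^6 = A^12 + 6*A^8 + 15*A^4 + 20 + 15*A^-4 + 6*A^-8 + A^-12.
  A^9 * (d^3) = -A^15 - 3*A^11 - 3*A^7 - A^3
  A^7 * (9*d^2) = 9*A^11 + 18*A^7 + 9*A^3
  A^5 * (29*d + 7*d^3) = -7*A^11 - 50*A^7 - 50*A^3 - 7*A^-1
  A^3 * (30 + 52*d^2 + 2*d^4) = 2*A^11 + 60*A^7 + 146*A^3 + 60*A^-1 + 2*A^-5
  A^1 * (83*d + 43*d^3) = -43*A^7 - 212*A^3 - 212*A^-1 - 43*A^-5
  A^-1 * (11 + 93*d^2 + 22*d^4) = 22*A^7 + 181*A^3 + 329*A^-1 + 181*A^-5 + 22*A^-9
  A^-3 * (19*d + 58*d^3 + 7*d^5) = -7*A^7 - 93*A^3 - 263*A^-1 - 263*A^-5 - 93*A^-9 - 7*A^-13
  A^-5 * (15*d^2 + 20*d^4 + d^6) = A^7 + 26*A^3 + 110*A^-1 + 170*A^-5 + 110*A^-9 + 26*A^-13 + A^-17
  A^-7 * (6*d^3 + 3*d^5) = -3*A^3 - 21*A^-1 - 48*A^-5 - 48*A^-9 - 21*A^-13 - 3*A^-17
  A^-9 * (d^4) = A^-1 + 4*A^-5 + 6*A^-9 + 4*A^-13 + A^-17
Summing the groups: <K> = -A^15 + A^11 - 2*A^7 + 3*A^3 - 3*A^-1 + 3*A^-5 - 3*A^-9 + 2*A^-13 - A^-17
Normalise by the writhe: (-A^3)^(-w) = (-A^3)^(-1) = -A^-3, so f(A) = -A^-3 * <K> = A^12 - A^8 + 2*A^4 - 3 + 3*A^-4 - 3*A^-8 + 3*A^-12 - 2*A^-16 + A^-20.
Substitute A = t^(-1/4), i.e. A^e → t^(-e/4): V(t) = t^5 - 2*t^4 + 3*t^3 - 3*t^2 + 3*t - 3 + 2*t^-1 - t^-2 + t^-3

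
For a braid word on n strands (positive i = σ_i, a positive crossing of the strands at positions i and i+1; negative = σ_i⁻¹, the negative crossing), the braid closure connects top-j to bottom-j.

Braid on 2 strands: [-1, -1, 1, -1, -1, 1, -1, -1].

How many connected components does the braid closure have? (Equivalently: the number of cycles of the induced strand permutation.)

2

Derivation:
Track the strand permutation on 2 strands, starting from identity.
  step 1: s1^-1 swaps positions 1,2 -> [2 1]
  step 2: s1^-1 swaps positions 1,2 -> [1 2]
  step 3: s1 swaps positions 1,2 -> [2 1]
  step 4: s1^-1 swaps positions 1,2 -> [1 2]
  step 5: s1^-1 swaps positions 1,2 -> [2 1]
  step 6: s1 swaps positions 1,2 -> [1 2]
  step 7: s1^-1 swaps positions 1,2 -> [2 1]
  step 8: s1^-1 swaps positions 1,2 -> [1 2]
Final permutation (position -> original strand): [1 2]
Closure components = cycle count of this permutation = 2.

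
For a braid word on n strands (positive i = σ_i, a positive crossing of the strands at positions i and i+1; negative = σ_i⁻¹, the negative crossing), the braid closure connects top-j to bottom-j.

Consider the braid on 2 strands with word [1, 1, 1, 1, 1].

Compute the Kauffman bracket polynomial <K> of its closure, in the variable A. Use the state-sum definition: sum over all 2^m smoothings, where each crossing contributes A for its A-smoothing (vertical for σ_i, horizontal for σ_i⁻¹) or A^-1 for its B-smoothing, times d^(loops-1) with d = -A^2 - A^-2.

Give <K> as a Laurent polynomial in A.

-A^7 - A^-1 + A^-5 - A^-9 + A^-13

Derivation:
Braid: s1 s1 s1 s1 s1 on 2 strands, 5 crossings.
Writhe w = (#positive) - (#negative) = 5 - 0 = 5.
State-sum expansion of <K>. There are 2^5 = 32 states.
Smooth each crossing (0=||, 1=⌣⌢); contribution A^(Σ sign_k(1-2s_k)) * d^(L-1).
  state 00000: A-exp=+5, loops=2, term = A^5 * d^1
  state 00001: A-exp=+3, loops=1, term = A^3 * d^0
  state 00010: A-exp=+3, loops=1, term = A^3 * d^0
  state 00011: A-exp=+1, loops=2, term = A^1 * d^1
  state 00100: A-exp=+3, loops=1, term = A^3 * d^0
  state 00101: A-exp=+1, loops=2, term = A^1 * d^1
  state 00110: A-exp=+1, loops=2, term = A^1 * d^1
  state 00111: A-exp=-1, loops=3, term = A^-1 * d^2
  state 01000: A-exp=+3, loops=1, term = A^3 * d^0
  state 01001: A-exp=+1, loops=2, term = A^1 * d^1
  state 01010: A-exp=+1, loops=2, term = A^1 * d^1
  state 01011: A-exp=-1, loops=3, term = A^-1 * d^2
  state 01100: A-exp=+1, loops=2, term = A^1 * d^1
  state 01101: A-exp=-1, loops=3, term = A^-1 * d^2
  state 01110: A-exp=-1, loops=3, term = A^-1 * d^2
  state 01111: A-exp=-3, loops=4, term = A^-3 * d^3
  state 10000: A-exp=+3, loops=1, term = A^3 * d^0
  state 10001: A-exp=+1, loops=2, term = A^1 * d^1
  state 10010: A-exp=+1, loops=2, term = A^1 * d^1
  state 10011: A-exp=-1, loops=3, term = A^-1 * d^2
  state 10100: A-exp=+1, loops=2, term = A^1 * d^1
  state 10101: A-exp=-1, loops=3, term = A^-1 * d^2
  state 10110: A-exp=-1, loops=3, term = A^-1 * d^2
  state 10111: A-exp=-3, loops=4, term = A^-3 * d^3
  state 11000: A-exp=+1, loops=2, term = A^1 * d^1
  state 11001: A-exp=-1, loops=3, term = A^-1 * d^2
  state 11010: A-exp=-1, loops=3, term = A^-1 * d^2
  state 11011: A-exp=-3, loops=4, term = A^-3 * d^3
  state 11100: A-exp=-1, loops=3, term = A^-1 * d^2
  state 11101: A-exp=-3, loops=4, term = A^-3 * d^3
  state 11110: A-exp=-3, loops=4, term = A^-3 * d^3
  state 11111: A-exp=-5, loops=5, term = A^-5 * d^4
Collect the terms by A-exponent (count of states per loop number):
Powers of d = -A^2 - A^-2: d^2 = A^4 + 2 + A^-4; d^3 = -A^6 - 3*A^2 - 3*A^-2 - A^-6; d^4 = A^8 + 4*A^4 + 6 + 4*A^-4 + A^-8.
  A^5 * (d) = -A^7 - A^3
  A^3 * (5) = 5*A^3
  A^1 * (10*d) = -10*A^3 - 10*A^-1
  A^-1 * (10*d^2) = 10*A^3 + 20*A^-1 + 10*A^-5
  A^-3 * (5*d^3) = -5*A^3 - 15*A^-1 - 15*A^-5 - 5*A^-9
  A^-5 * (d^4) = A^3 + 4*A^-1 + 6*A^-5 + 4*A^-9 + A^-13
Summing the groups: <K> = -A^7 - A^-1 + A^-5 - A^-9 + A^-13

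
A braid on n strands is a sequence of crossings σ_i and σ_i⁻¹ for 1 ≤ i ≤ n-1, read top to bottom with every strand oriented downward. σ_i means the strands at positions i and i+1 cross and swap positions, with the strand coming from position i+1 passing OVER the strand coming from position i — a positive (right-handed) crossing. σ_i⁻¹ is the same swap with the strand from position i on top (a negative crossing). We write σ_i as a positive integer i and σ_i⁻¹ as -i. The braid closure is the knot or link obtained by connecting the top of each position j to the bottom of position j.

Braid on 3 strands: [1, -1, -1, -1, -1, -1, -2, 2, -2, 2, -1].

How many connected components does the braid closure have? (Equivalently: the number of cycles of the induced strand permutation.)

Track the strand permutation on 3 strands, starting from identity.
  step 1: s1 swaps positions 1,2 -> [2 1 3]
  step 2: s1^-1 swaps positions 1,2 -> [1 2 3]
  step 3: s1^-1 swaps positions 1,2 -> [2 1 3]
  step 4: s1^-1 swaps positions 1,2 -> [1 2 3]
  step 5: s1^-1 swaps positions 1,2 -> [2 1 3]
  step 6: s1^-1 swaps positions 1,2 -> [1 2 3]
  step 7: s2^-1 swaps positions 2,3 -> [1 3 2]
  step 8: s2 swaps positions 2,3 -> [1 2 3]
  step 9: s2^-1 swaps positions 2,3 -> [1 3 2]
  step 10: s2 swaps positions 2,3 -> [1 2 3]
  step 11: s1^-1 swaps positions 1,2 -> [2 1 3]
Final permutation (position -> original strand): [2 1 3]
Closure components = cycle count of this permutation = 2.

Answer: 2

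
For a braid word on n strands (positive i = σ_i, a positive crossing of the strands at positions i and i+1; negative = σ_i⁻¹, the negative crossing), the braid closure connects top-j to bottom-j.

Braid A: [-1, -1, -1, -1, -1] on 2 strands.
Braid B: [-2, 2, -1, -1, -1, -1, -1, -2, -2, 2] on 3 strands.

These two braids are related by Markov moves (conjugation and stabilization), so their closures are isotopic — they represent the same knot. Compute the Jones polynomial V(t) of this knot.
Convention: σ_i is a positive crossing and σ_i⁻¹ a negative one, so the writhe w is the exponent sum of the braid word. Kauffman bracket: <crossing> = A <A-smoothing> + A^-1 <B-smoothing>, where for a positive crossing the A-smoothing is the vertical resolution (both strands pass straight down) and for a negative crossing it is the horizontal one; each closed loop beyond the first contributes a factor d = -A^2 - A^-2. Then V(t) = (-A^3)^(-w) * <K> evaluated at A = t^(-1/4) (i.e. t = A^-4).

t^-2 + t^-4 - t^-5 + t^-6 - t^-7

Derivation:
Markov-equivalent braids have isotopic closures, hence identical knot invariants. Strip the Markov moves from each word to reach a common short braid β, then compute V(t) once on β.
Braid A: s1^-1 s1^-1 s1^-1 s1^-1 s1^-1 on 2 strands has no conjugating prefix/suffix or stabilization to strip; take β = s1^-1 s1^-1 s1^-1 s1^-1 s1^-1.
Braid B: s2^-1 s2 s1^-1 s1^-1 s1^-1 s1^-1 s1^-1 s2^-1 s2^-1 s2 on 3 strands reduces by inverse Markov moves (closure unchanged at each step):
  Deconjugate: the word is γ·β·γ⁻¹ with γ = s2^-1 s2 (prefix) and γ⁻¹ = s2^-1 s2 (suffix); strip both.
  Destabilize: the word has the form β·s2^-1 where s2^-1 occurs only as the final letter (β ∈ B_2); drop it and the last strand → 2 strands.
Reduced to β = s1^-1 s1^-1 s1^-1 s1^-1 s1^-1 on 2 strands, 5 crossings.
Both give the same β = s1^-1 s1^-1 s1^-1 s1^-1 s1^-1 on 2 strands, so one state sum suffices:
Braid: s1^-1 s1^-1 s1^-1 s1^-1 s1^-1 on 2 strands, 5 crossings.
Writhe w = (#positive) - (#negative) = 0 - 5 = -5.
Enumerate smoothing states for the bracket polynomial. There are 2^5 = 32 states.
For each crossing: s=0 is the vertical smoothing, s=1 horizontal. Crossing k contributes A^(sign_k * (1 - 2*s_k)); loop factor d = -A^2 - A^-2.
  state 00000: A-exp=-5, loops=2, term = A^-5 * d^1
  state 00001: A-exp=-3, loops=1, term = A^-3 * d^0
  state 00010: A-exp=-3, loops=1, term = A^-3 * d^0
  state 00011: A-exp=-1, loops=2, term = A^-1 * d^1
  state 00100: A-exp=-3, loops=1, term = A^-3 * d^0
  state 00101: A-exp=-1, loops=2, term = A^-1 * d^1
  state 00110: A-exp=-1, loops=2, term = A^-1 * d^1
  state 00111: A-exp=+1, loops=3, term = A^1 * d^2
  state 01000: A-exp=-3, loops=1, term = A^-3 * d^0
  state 01001: A-exp=-1, loops=2, term = A^-1 * d^1
  state 01010: A-exp=-1, loops=2, term = A^-1 * d^1
  state 01011: A-exp=+1, loops=3, term = A^1 * d^2
  state 01100: A-exp=-1, loops=2, term = A^-1 * d^1
  state 01101: A-exp=+1, loops=3, term = A^1 * d^2
  state 01110: A-exp=+1, loops=3, term = A^1 * d^2
  state 01111: A-exp=+3, loops=4, term = A^3 * d^3
  state 10000: A-exp=-3, loops=1, term = A^-3 * d^0
  state 10001: A-exp=-1, loops=2, term = A^-1 * d^1
  state 10010: A-exp=-1, loops=2, term = A^-1 * d^1
  state 10011: A-exp=+1, loops=3, term = A^1 * d^2
  state 10100: A-exp=-1, loops=2, term = A^-1 * d^1
  state 10101: A-exp=+1, loops=3, term = A^1 * d^2
  state 10110: A-exp=+1, loops=3, term = A^1 * d^2
  state 10111: A-exp=+3, loops=4, term = A^3 * d^3
  state 11000: A-exp=-1, loops=2, term = A^-1 * d^1
  state 11001: A-exp=+1, loops=3, term = A^1 * d^2
  state 11010: A-exp=+1, loops=3, term = A^1 * d^2
  state 11011: A-exp=+3, loops=4, term = A^3 * d^3
  state 11100: A-exp=+1, loops=3, term = A^1 * d^2
  state 11101: A-exp=+3, loops=4, term = A^3 * d^3
  state 11110: A-exp=+3, loops=4, term = A^3 * d^3
  state 11111: A-exp=+5, loops=5, term = A^5 * d^4
Collect the terms by A-exponent (count of states per loop number):
Powers of d = -A^2 - A^-2: d^2 = A^4 + 2 + A^-4; d^3 = -A^6 - 3*A^2 - 3*A^-2 - A^-6; d^4 = A^8 + 4*A^4 + 6 + 4*A^-4 + A^-8.
  A^5 * (d^4) = A^13 + 4*A^9 + 6*A^5 + 4*A + A^-3
  A^3 * (5*d^3) = -5*A^9 - 15*A^5 - 15*A - 5*A^-3
  A^1 * (10*d^2) = 10*A^5 + 20*A + 10*A^-3
  A^-1 * (10*d) = -10*A - 10*A^-3
  A^-3 * (5) = 5*A^-3
  A^-5 * (d) = -A^-3 - A^-7
Summing the groups: <K> = A^13 - A^9 + A^5 - A - A^-7
Normalise by the writhe: (-A^3)^(-w) = (-A^3)^(5) = -A^15, so f(A) = -A^15 * <K> = -A^28 + A^24 - A^20 + A^16 + A^8.
Substitute A = t^(-1/4), i.e. A^e → t^(-e/4): V(t) = t^-2 + t^-4 - t^-5 + t^-6 - t^-7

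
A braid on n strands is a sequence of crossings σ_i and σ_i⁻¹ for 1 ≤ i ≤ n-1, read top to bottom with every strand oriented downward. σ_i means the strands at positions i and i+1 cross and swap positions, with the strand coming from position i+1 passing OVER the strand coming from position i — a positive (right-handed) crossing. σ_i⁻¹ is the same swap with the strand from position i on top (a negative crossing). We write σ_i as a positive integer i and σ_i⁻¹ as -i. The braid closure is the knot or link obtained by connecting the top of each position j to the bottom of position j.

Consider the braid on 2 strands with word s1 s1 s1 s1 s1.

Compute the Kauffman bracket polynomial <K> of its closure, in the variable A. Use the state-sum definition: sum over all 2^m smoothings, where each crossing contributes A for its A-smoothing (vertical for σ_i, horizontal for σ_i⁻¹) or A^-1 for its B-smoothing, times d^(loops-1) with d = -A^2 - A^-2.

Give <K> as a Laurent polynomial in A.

-A^7 - A^-1 + A^-5 - A^-9 + A^-13

Derivation:
Braid: s1 s1 s1 s1 s1 on 2 strands, 5 crossings.
Writhe w = (#positive) - (#negative) = 5 - 0 = 5.
State-sum expansion of <K>. There are 2^5 = 32 states.
Smooth each crossing (0=||, 1=⌣⌢); contribution A^(Σ sign_k(1-2s_k)) * d^(L-1).
  state 00000: A-exp=+5, loops=2, term = A^5 * d^1
  state 00001: A-exp=+3, loops=1, term = A^3 * d^0
  state 00010: A-exp=+3, loops=1, term = A^3 * d^0
  state 00011: A-exp=+1, loops=2, term = A^1 * d^1
  state 00100: A-exp=+3, loops=1, term = A^3 * d^0
  state 00101: A-exp=+1, loops=2, term = A^1 * d^1
  state 00110: A-exp=+1, loops=2, term = A^1 * d^1
  state 00111: A-exp=-1, loops=3, term = A^-1 * d^2
  state 01000: A-exp=+3, loops=1, term = A^3 * d^0
  state 01001: A-exp=+1, loops=2, term = A^1 * d^1
  state 01010: A-exp=+1, loops=2, term = A^1 * d^1
  state 01011: A-exp=-1, loops=3, term = A^-1 * d^2
  state 01100: A-exp=+1, loops=2, term = A^1 * d^1
  state 01101: A-exp=-1, loops=3, term = A^-1 * d^2
  state 01110: A-exp=-1, loops=3, term = A^-1 * d^2
  state 01111: A-exp=-3, loops=4, term = A^-3 * d^3
  state 10000: A-exp=+3, loops=1, term = A^3 * d^0
  state 10001: A-exp=+1, loops=2, term = A^1 * d^1
  state 10010: A-exp=+1, loops=2, term = A^1 * d^1
  state 10011: A-exp=-1, loops=3, term = A^-1 * d^2
  state 10100: A-exp=+1, loops=2, term = A^1 * d^1
  state 10101: A-exp=-1, loops=3, term = A^-1 * d^2
  state 10110: A-exp=-1, loops=3, term = A^-1 * d^2
  state 10111: A-exp=-3, loops=4, term = A^-3 * d^3
  state 11000: A-exp=+1, loops=2, term = A^1 * d^1
  state 11001: A-exp=-1, loops=3, term = A^-1 * d^2
  state 11010: A-exp=-1, loops=3, term = A^-1 * d^2
  state 11011: A-exp=-3, loops=4, term = A^-3 * d^3
  state 11100: A-exp=-1, loops=3, term = A^-1 * d^2
  state 11101: A-exp=-3, loops=4, term = A^-3 * d^3
  state 11110: A-exp=-3, loops=4, term = A^-3 * d^3
  state 11111: A-exp=-5, loops=5, term = A^-5 * d^4
Collect the terms by A-exponent (count of states per loop number):
Powers of d = -A^2 - A^-2: d^2 = A^4 + 2 + A^-4; d^3 = -A^6 - 3*A^2 - 3*A^-2 - A^-6; d^4 = A^8 + 4*A^4 + 6 + 4*A^-4 + A^-8.
  A^5 * (d) = -A^7 - A^3
  A^3 * (5) = 5*A^3
  A^1 * (10*d) = -10*A^3 - 10*A^-1
  A^-1 * (10*d^2) = 10*A^3 + 20*A^-1 + 10*A^-5
  A^-3 * (5*d^3) = -5*A^3 - 15*A^-1 - 15*A^-5 - 5*A^-9
  A^-5 * (d^4) = A^3 + 4*A^-1 + 6*A^-5 + 4*A^-9 + A^-13
Summing the groups: <K> = -A^7 - A^-1 + A^-5 - A^-9 + A^-13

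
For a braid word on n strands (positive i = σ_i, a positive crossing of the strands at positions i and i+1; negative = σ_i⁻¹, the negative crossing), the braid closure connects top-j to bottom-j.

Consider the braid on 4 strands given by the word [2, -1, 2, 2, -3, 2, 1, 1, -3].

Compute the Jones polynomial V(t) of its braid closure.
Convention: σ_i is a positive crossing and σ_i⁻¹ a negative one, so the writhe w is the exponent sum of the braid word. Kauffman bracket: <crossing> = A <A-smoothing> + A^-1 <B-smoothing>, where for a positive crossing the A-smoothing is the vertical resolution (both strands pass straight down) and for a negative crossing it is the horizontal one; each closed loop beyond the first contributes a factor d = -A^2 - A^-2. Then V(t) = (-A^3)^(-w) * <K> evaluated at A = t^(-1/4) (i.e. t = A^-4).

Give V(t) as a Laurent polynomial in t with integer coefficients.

t^7 - 2*t^6 + 3*t^5 - 5*t^4 + 5*t^3 - 4*t^2 + 4*t - 2 + t^-1

Derivation:
Braid: s2 s1^-1 s2 s2 s3^-1 s2 s1 s1 s3^-1 on 4 strands, 9 crossings.
Writhe w = (#positive) - (#negative) = 6 - 3 = 3.
Enumerate smoothing states for the bracket polynomial. There are 2^9 = 512 states.
Smooth each crossing (0=||, 1=⌣⌢); contribution A^(Σ sign_k(1-2s_k)) * d^(L-1).
Tabulate the states by total A-exponent and number of loops L (A-exp: L × count):
  A^9: L=3 ×1
  A^7: L=2 ×6, L=4 ×3
  A^5: L=1 ×11, L=3 ×24, L=5 ×1
  A^3: L=2 ×68, L=4 ×16
  A^1: L=1 ×38, L=3 ×85, L=5 ×3
  A^-1: L=2 ×77, L=4 ×49
  A^-3: L=3 ×69, L=5 ×15
  A^-5: L=4 ×34, L=6 ×2
  A^-7: L=5 ×9
  A^-9: L=6 ×1
Each group contributes A^e * Σ count * d^(L-1):
Powers of d = -A^2 - A^-2: d^2 = A^4 + 2 + A^-4; d^3 = -A^6 - 3*A^2 - 3*A^-2 - A^-6; d^4 = A^8 + 4*A^4 + 6 + 4*A^-4 + A^-8; d^5 = -A^10 - 5*A^6 - 10*A^2 - 10*A^-2 - 5*A^-6 - A^-10.
  A^9 * (d^2) = A^13 + 2*A^9 + A^5
  A^7 * (6*d + 3*d^3) = -3*A^13 - 15*A^9 - 15*A^5 - 3*A
  A^5 * (11 + 24*d^2 + d^4) = A^13 + 28*A^9 + 65*A^5 + 28*A + A^-3
  A^3 * (68*d + 16*d^3) = -16*A^9 - 116*A^5 - 116*A - 16*A^-3
  A^1 * (38 + 85*d^2 + 3*d^4) = 3*A^9 + 97*A^5 + 226*A + 97*A^-3 + 3*A^-7
  A^-1 * (77*d + 49*d^3) = -49*A^5 - 224*A - 224*A^-3 - 49*A^-7
  A^-3 * (69*d^2 + 15*d^4) = 15*A^5 + 129*A + 228*A^-3 + 129*A^-7 + 15*A^-11
  A^-5 * (34*d^3 + 2*d^5) = -2*A^5 - 44*A - 122*A^-3 - 122*A^-7 - 44*A^-11 - 2*A^-15
  A^-7 * (9*d^4) = 9*A + 36*A^-3 + 54*A^-7 + 36*A^-11 + 9*A^-15
  A^-9 * (d^5) = -A - 5*A^-3 - 10*A^-7 - 10*A^-11 - 5*A^-15 - A^-19
Summing the groups: <K> = -A^13 + 2*A^9 - 4*A^5 + 4*A - 5*A^-3 + 5*A^-7 - 3*A^-11 + 2*A^-15 - A^-19
Normalise by the writhe: (-A^3)^(-w) = (-A^3)^(-3) = -A^-9, so f(A) = -A^-9 * <K> = A^4 - 2 + 4*A^-4 - 4*A^-8 + 5*A^-12 - 5*A^-16 + 3*A^-20 - 2*A^-24 + A^-28.
Substitute A = t^(-1/4), i.e. A^e → t^(-e/4): V(t) = t^7 - 2*t^6 + 3*t^5 - 5*t^4 + 5*t^3 - 4*t^2 + 4*t - 2 + t^-1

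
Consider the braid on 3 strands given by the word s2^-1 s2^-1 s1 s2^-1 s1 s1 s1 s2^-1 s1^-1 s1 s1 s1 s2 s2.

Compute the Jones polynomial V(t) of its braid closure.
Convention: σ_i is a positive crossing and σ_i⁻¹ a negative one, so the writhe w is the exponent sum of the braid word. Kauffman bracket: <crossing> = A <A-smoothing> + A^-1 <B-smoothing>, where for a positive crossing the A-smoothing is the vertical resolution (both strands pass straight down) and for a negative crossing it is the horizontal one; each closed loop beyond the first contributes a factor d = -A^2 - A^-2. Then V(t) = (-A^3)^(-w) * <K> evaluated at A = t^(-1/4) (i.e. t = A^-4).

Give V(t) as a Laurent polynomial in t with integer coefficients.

t^8 - 2*t^7 + 3*t^6 - 4*t^5 + 3*t^4 - 3*t^3 + 3*t^2 - t + 1

Derivation:
The presented braid s2^-1 s2^-1 s1 s2^-1 s1 s1 s1 s2^-1 s1^-1 s1 s1 s1 s2 s2 on 3 strands reduces by inverse Markov moves (closure unchanged at each step):
  Deconjugate: the word is γ·β·γ⁻¹ with γ = s2^-1 s2^-1 (prefix) and γ⁻¹ = s2 s2 (suffix); strip both.
Reduced to β = s1 s2^-1 s1 s1 s1 s2^-1 s1^-1 s1 s1 s1 on 3 strands, 10 crossings.
Compute on β:
First cancel adjacent σ_i σ_i⁻¹ pairs (Reidemeister II — same braid, same closure): s1 s2^-1 s1 s1 s1 s2^-1 s1^-1 s1 s1 s1 → s1 s2^-1 s1 s1 s1 s2^-1 s1 s1.
Braid: s1 s2^-1 s1 s1 s1 s2^-1 s1 s1 on 3 strands, 8 crossings.
Writhe w = (#positive) - (#negative) = 6 - 2 = 4.
State-sum expansion of <K>. There are 2^8 = 256 states.
For each crossing: s=0 is the vertical smoothing, s=1 horizontal. Crossing k contributes A^(sign_k * (1 - 2*s_k)); loop factor d = -A^2 - A^-2.
Tabulate the states by total A-exponent and number of loops L (A-exp: L × count):
  A^8: L=3 ×1
  A^6: L=2 ×8
  A^4: L=1 ×21, L=3 ×7
  A^2: L=2 ×54, L=4 ×2
  A^0: L=3 ×70
  A^-2: L=4 ×56
  A^-4: L=5 ×28
  A^-6: L=6 ×8
  A^-8: L=7 ×1
Each group contributes A^e * Σ count * d^(L-1):
Powers of d = -A^2 - A^-2: d^2 = A^4 + 2 + A^-4; d^3 = -A^6 - 3*A^2 - 3*A^-2 - A^-6; d^4 = A^8 + 4*A^4 + 6 + 4*A^-4 + A^-8; d^5 = -A^10 - 5*A^6 - 10*A^2 - 10*A^-2 - 5*A^-6 - A^-10; d^6 = A^12 + 6*A^8 + 15*A^4 + 20 + 15*A^-4 + 6*A^-8 + A^-12.
  A^8 * (d^2) = A^12 + 2*A^8 + A^4
  A^6 * (8*d) = -8*A^8 - 8*A^4
  A^4 * (21 + 7*d^2) = 7*A^8 + 35*A^4 + 7
  A^2 * (54*d + 2*d^3) = -2*A^8 - 60*A^4 - 60 - 2*A^-4
  A^0 * (70*d^2) = 70*A^4 + 140 + 70*A^-4
  A^-2 * (56*d^3) = -56*A^4 - 168 - 168*A^-4 - 56*A^-8
  A^-4 * (28*d^4) = 28*A^4 + 112 + 168*A^-4 + 112*A^-8 + 28*A^-12
  A^-6 * (8*d^5) = -8*A^4 - 40 - 80*A^-4 - 80*A^-8 - 40*A^-12 - 8*A^-16
  A^-8 * (d^6) = A^4 + 6 + 15*A^-4 + 20*A^-8 + 15*A^-12 + 6*A^-16 + A^-20
Summing the groups: <K> = A^12 - A^8 + 3*A^4 - 3 + 3*A^-4 - 4*A^-8 + 3*A^-12 - 2*A^-16 + A^-20
Normalise by the writhe: (-A^3)^(-w) = (-A^3)^(-4) = A^-12, so f(A) = A^-12 * <K> = 1 - A^-4 + 3*A^-8 - 3*A^-12 + 3*A^-16 - 4*A^-20 + 3*A^-24 - 2*A^-28 + A^-32.
Substitute A = t^(-1/4), i.e. A^e → t^(-e/4): V(t) = t^8 - 2*t^7 + 3*t^6 - 4*t^5 + 3*t^4 - 3*t^3 + 3*t^2 - t + 1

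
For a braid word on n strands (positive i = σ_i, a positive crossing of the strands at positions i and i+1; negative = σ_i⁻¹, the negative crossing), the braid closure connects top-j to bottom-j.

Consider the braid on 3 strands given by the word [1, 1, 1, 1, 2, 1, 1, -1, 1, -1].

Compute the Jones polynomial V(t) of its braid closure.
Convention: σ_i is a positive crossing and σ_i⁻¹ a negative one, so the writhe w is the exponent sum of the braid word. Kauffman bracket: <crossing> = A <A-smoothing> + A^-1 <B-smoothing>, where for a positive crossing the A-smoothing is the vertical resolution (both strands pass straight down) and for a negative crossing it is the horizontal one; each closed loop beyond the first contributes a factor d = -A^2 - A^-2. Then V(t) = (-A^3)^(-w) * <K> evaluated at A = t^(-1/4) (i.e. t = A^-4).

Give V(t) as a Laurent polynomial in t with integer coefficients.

-t^7 + t^6 - t^5 + t^4 + t^2

Derivation:
The presented braid s1 s1 s1 s1 s2 s1 s1 s1^-1 s1 s1^-1 on 3 strands reduces by inverse Markov moves (closure unchanged at each step):
  Deconjugate: the word is γ·β·γ⁻¹ with γ = s1 (prefix) and γ⁻¹ = s1^-1 (suffix); strip both.
Reduced to β = s1 s1 s1 s2 s1 s1 s1^-1 s1 on 3 strands, 8 crossings.
Compute on β:
First cancel adjacent σ_i σ_i⁻¹ pairs (Reidemeister II — same braid, same closure): s1 s1 s1 s2 s1 s1 s1^-1 s1 → s1 s1 s1 s2 s1 s1.
Braid: s1 s1 s1 s2 s1 s1 on 3 strands, 6 crossings.
Writhe w = (#positive) - (#negative) = 6 - 0 = 6.
State-sum expansion of <K>. There are 2^6 = 64 states.
For each crossing: s=0 is the vertical smoothing, s=1 horizontal. Crossing k contributes A^(sign_k * (1 - 2*s_k)); loop factor d = -A^2 - A^-2.
Tabulate the states by total A-exponent and number of loops L (A-exp: L × count):
  A^6: L=3 ×1
  A^4: L=2 ×6
  A^2: L=1 ×5, L=3 ×10
  A^0: L=2 ×10, L=4 ×10
  A^-2: L=3 ×10, L=5 ×5
  A^-4: L=4 ×5, L=6 ×1
  A^-6: L=5 ×1
Each group contributes A^e * Σ count * d^(L-1):
Powers of d = -A^2 - A^-2: d^2 = A^4 + 2 + A^-4; d^3 = -A^6 - 3*A^2 - 3*A^-2 - A^-6; d^4 = A^8 + 4*A^4 + 6 + 4*A^-4 + A^-8; d^5 = -A^10 - 5*A^6 - 10*A^2 - 10*A^-2 - 5*A^-6 - A^-10.
  A^6 * (d^2) = A^10 + 2*A^6 + A^2
  A^4 * (6*d) = -6*A^6 - 6*A^2
  A^2 * (5 + 10*d^2) = 10*A^6 + 25*A^2 + 10*A^-2
  A^0 * (10*d + 10*d^3) = -10*A^6 - 40*A^2 - 40*A^-2 - 10*A^-6
  A^-2 * (10*d^2 + 5*d^4) = 5*A^6 + 30*A^2 + 50*A^-2 + 30*A^-6 + 5*A^-10
  A^-4 * (5*d^3 + d^5) = -A^6 - 10*A^2 - 25*A^-2 - 25*A^-6 - 10*A^-10 - A^-14
  A^-6 * (d^4) = A^2 + 4*A^-2 + 6*A^-6 + 4*A^-10 + A^-14
Summing the groups: <K> = A^10 + A^2 - A^-2 + A^-6 - A^-10
Normalise by the writhe: (-A^3)^(-w) = (-A^3)^(-6) = A^-18, so f(A) = A^-18 * <K> = A^-8 + A^-16 - A^-20 + A^-24 - A^-28.
Substitute A = t^(-1/4), i.e. A^e → t^(-e/4): V(t) = -t^7 + t^6 - t^5 + t^4 + t^2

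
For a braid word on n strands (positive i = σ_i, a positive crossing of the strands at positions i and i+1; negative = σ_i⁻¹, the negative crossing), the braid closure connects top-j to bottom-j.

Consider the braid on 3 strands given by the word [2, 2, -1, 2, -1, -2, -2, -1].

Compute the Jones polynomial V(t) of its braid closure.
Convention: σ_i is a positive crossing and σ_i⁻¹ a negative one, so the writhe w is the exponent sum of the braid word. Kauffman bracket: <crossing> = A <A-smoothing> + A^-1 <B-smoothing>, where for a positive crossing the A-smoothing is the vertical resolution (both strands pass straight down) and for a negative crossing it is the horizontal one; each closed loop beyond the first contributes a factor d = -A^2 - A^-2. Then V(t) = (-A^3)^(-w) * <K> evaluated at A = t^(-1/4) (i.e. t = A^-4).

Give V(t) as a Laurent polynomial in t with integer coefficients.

Braid: s2 s2 s1^-1 s2 s1^-1 s2^-1 s2^-1 s1^-1 on 3 strands, 8 crossings.
Writhe w = (#positive) - (#negative) = 3 - 5 = -2.
Enumerate smoothing states for the bracket polynomial. There are 2^8 = 256 states.
For each crossing: s=0 is the vertical smoothing, s=1 horizontal. Crossing k contributes A^(sign_k * (1 - 2*s_k)); loop factor d = -A^2 - A^-2.
Tabulate the states by total A-exponent and number of loops L (A-exp: L × count):
  A^8: L=4 ×1
  A^6: L=3 ×8
  A^4: L=2 ×23, L=4 ×5
  A^2: L=1 ×22, L=3 ×33, L=5 ×1
  A^0: L=2 ×52, L=4 ×18
  A^-2: L=1 ×13, L=3 ×37, L=5 ×6
  A^-4: L=2 ×14, L=4 ×13, L=6 ×1
  A^-6: L=3 ×6, L=5 ×2
  A^-8: L=4 ×1
Each group contributes A^e * Σ count * d^(L-1):
Powers of d = -A^2 - A^-2: d^2 = A^4 + 2 + A^-4; d^3 = -A^6 - 3*A^2 - 3*A^-2 - A^-6; d^4 = A^8 + 4*A^4 + 6 + 4*A^-4 + A^-8; d^5 = -A^10 - 5*A^6 - 10*A^2 - 10*A^-2 - 5*A^-6 - A^-10.
  A^8 * (d^3) = -A^14 - 3*A^10 - 3*A^6 - A^2
  A^6 * (8*d^2) = 8*A^10 + 16*A^6 + 8*A^2
  A^4 * (23*d + 5*d^3) = -5*A^10 - 38*A^6 - 38*A^2 - 5*A^-2
  A^2 * (22 + 33*d^2 + d^4) = A^10 + 37*A^6 + 94*A^2 + 37*A^-2 + A^-6
  A^0 * (52*d + 18*d^3) = -18*A^6 - 106*A^2 - 106*A^-2 - 18*A^-6
  A^-2 * (13 + 37*d^2 + 6*d^4) = 6*A^6 + 61*A^2 + 123*A^-2 + 61*A^-6 + 6*A^-10
  A^-4 * (14*d + 13*d^3 + d^5) = -A^6 - 18*A^2 - 63*A^-2 - 63*A^-6 - 18*A^-10 - A^-14
  A^-6 * (6*d^2 + 2*d^4) = 2*A^2 + 14*A^-2 + 24*A^-6 + 14*A^-10 + 2*A^-14
  A^-8 * (d^3) = -A^-2 - 3*A^-6 - 3*A^-10 - A^-14
Summing the groups: <K> = -A^14 + A^10 - A^6 + 2*A^2 - A^-2 + 2*A^-6 - A^-10
Normalise by the writhe: (-A^3)^(-w) = (-A^3)^(2) = A^6, so f(A) = A^6 * <K> = -A^20 + A^16 - A^12 + 2*A^8 - A^4 + 2 - A^-4.
Substitute A = t^(-1/4), i.e. A^e → t^(-e/4): V(t) = -t + 2 - t^-1 + 2*t^-2 - t^-3 + t^-4 - t^-5

Answer: -t + 2 - t^-1 + 2*t^-2 - t^-3 + t^-4 - t^-5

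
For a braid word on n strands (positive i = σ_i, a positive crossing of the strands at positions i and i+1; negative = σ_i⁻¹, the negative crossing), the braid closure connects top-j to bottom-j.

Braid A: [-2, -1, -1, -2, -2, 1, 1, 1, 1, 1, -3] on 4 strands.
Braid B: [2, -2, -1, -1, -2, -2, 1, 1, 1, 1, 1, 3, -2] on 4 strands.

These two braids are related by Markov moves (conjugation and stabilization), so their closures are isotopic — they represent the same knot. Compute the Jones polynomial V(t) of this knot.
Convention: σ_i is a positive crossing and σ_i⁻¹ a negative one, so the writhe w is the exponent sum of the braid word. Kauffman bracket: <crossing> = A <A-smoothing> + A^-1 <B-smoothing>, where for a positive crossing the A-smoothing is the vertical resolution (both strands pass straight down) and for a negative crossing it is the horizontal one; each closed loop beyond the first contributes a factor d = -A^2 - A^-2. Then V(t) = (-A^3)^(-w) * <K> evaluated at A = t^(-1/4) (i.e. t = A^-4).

-t^4 + t^3 - t^2 + 2*t - 1 + 2*t^-1 - t^-2 + t^-3 - t^-4

Derivation:
Markov-equivalent braids have isotopic closures, hence identical knot invariants. Strip the Markov moves from each word to reach a common short braid β, then compute V(t) once on β.
Braid A: s2^-1 s1^-1 s1^-1 s2^-1 s2^-1 s1 s1 s1 s1 s1 s3^-1 on 4 strands reduces by inverse Markov moves (closure unchanged at each step):
  Destabilize: the word has the form β·s3^-1 where s3^-1 occurs only as the final letter (β ∈ B_3); drop it and the last strand → 3 strands.
Reduced to β = s2^-1 s1^-1 s1^-1 s2^-1 s2^-1 s1 s1 s1 s1 s1 on 3 strands, 10 crossings.
Braid B: s2 s2^-1 s1^-1 s1^-1 s2^-1 s2^-1 s1 s1 s1 s1 s1 s3 s2^-1 on 4 strands reduces by inverse Markov moves (closure unchanged at each step):
  Deconjugate: the word is γ·β·γ⁻¹ with γ = s2 (prefix) and γ⁻¹ = s2^-1 (suffix); strip both.
  Destabilize: the word has the form β·s3 where s3 occurs only as the final letter (β ∈ B_3); drop it and the last strand → 3 strands.
Reduced to β = s2^-1 s1^-1 s1^-1 s2^-1 s2^-1 s1 s1 s1 s1 s1 on 3 strands, 10 crossings.
Both give the same β = s2^-1 s1^-1 s1^-1 s2^-1 s2^-1 s1 s1 s1 s1 s1 on 3 strands, so one state sum suffices:
Braid: s2^-1 s1^-1 s1^-1 s2^-1 s2^-1 s1 s1 s1 s1 s1 on 3 strands, 10 crossings.
Writhe w = (#positive) - (#negative) = 5 - 5 = 0.
Enumerate smoothing states for the bracket polynomial. There are 2^10 = 1024 states.
For each crossing: s=0 is the vertical smoothing, s=1 horizontal. Crossing k contributes A^(sign_k * (1 - 2*s_k)); loop factor d = -A^2 - A^-2.
Tabulate the states by total A-exponent and number of loops L (A-exp: L × count):
  A^10: L=4 ×1
  A^8: L=3 ×10
  A^6: L=2 ×29, L=4 ×16
  A^4: L=1 ×26, L=3 ×74, L=5 ×20
  A^2: L=2 ×90, L=4 ×105, L=6 ×15
  A^0: L=1 ×15, L=3 ×141, L=5 ×90, L=7 ×6
  A^-2: L=2 ×35, L=4 ×130, L=6 ×44, L=8 ×1
  A^-4: L=3 ×40, L=5 ×69, L=7 ×11
  A^-6: L=4 ×25, L=6 ×19, L=8 ×1
  A^-8: L=5 ×8, L=7 ×2
  A^-10: L=6 ×1
Each group contributes A^e * Σ count * d^(L-1):
Powers of d = -A^2 - A^-2: d^2 = A^4 + 2 + A^-4; d^3 = -A^6 - 3*A^2 - 3*A^-2 - A^-6; d^4 = A^8 + 4*A^4 + 6 + 4*A^-4 + A^-8; d^5 = -A^10 - 5*A^6 - 10*A^2 - 10*A^-2 - 5*A^-6 - A^-10; d^6 = A^12 + 6*A^8 + 15*A^4 + 20 + 15*A^-4 + 6*A^-8 + A^-12; d^7 = -A^14 - 7*A^10 - 21*A^6 - 35*A^2 - 35*A^-2 - 21*A^-6 - 7*A^-10 - A^-14.
  A^10 * (d^3) = -A^16 - 3*A^12 - 3*A^8 - A^4
  A^8 * (10*d^2) = 10*A^12 + 20*A^8 + 10*A^4
  A^6 * (29*d + 16*d^3) = -16*A^12 - 77*A^8 - 77*A^4 - 16
  A^4 * (26 + 74*d^2 + 20*d^4) = 20*A^12 + 154*A^8 + 294*A^4 + 154 + 20*A^-4
  A^2 * (90*d + 105*d^3 + 15*d^5) = -15*A^12 - 180*A^8 - 555*A^4 - 555 - 180*A^-4 - 15*A^-8
  A^0 * (15 + 141*d^2 + 90*d^4 + 6*d^6) = 6*A^12 + 126*A^8 + 591*A^4 + 957 + 591*A^-4 + 126*A^-8 + 6*A^-12
  A^-2 * (35*d + 130*d^3 + 44*d^5 + d^7) = -A^12 - 51*A^8 - 371*A^4 - 900 - 900*A^-4 - 371*A^-8 - 51*A^-12 - A^-16
  A^-4 * (40*d^2 + 69*d^4 + 11*d^6) = 11*A^8 + 135*A^4 + 481 + 714*A^-4 + 481*A^-8 + 135*A^-12 + 11*A^-16
  A^-6 * (25*d^3 + 19*d^5 + d^7) = -A^8 - 26*A^4 - 141 - 300*A^-4 - 300*A^-8 - 141*A^-12 - 26*A^-16 - A^-20
  A^-8 * (8*d^4 + 2*d^6) = 2*A^4 + 20 + 62*A^-4 + 88*A^-8 + 62*A^-12 + 20*A^-16 + 2*A^-20
  A^-10 * (d^5) = -1 - 5*A^-4 - 10*A^-8 - 10*A^-12 - 5*A^-16 - A^-20
Summing the groups: <K> = -A^16 + A^12 - A^8 + 2*A^4 - 1 + 2*A^-4 - A^-8 + A^-12 - A^-16
Normalise by the writhe: (-A^3)^(-w) = (-A^3)^(0) = 1, so f(A) = 1 * <K> = -A^16 + A^12 - A^8 + 2*A^4 - 1 + 2*A^-4 - A^-8 + A^-12 - A^-16.
Substitute A = t^(-1/4), i.e. A^e → t^(-e/4): V(t) = -t^4 + t^3 - t^2 + 2*t - 1 + 2*t^-1 - t^-2 + t^-3 - t^-4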